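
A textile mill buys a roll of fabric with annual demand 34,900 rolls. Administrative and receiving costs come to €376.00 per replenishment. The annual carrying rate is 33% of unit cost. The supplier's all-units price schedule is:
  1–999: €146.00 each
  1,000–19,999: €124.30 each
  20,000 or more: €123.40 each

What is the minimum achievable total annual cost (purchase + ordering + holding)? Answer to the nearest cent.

TC* ≈ €4,371,701.90

Holding cost per unit per year at price C is H = 0.33·C.
Candidates are each tier's EOQ (if it falls in that tier) and each price-break quantity.
EOQ at €146.00 = 738.1 (feasible in tier 1): TC = 34,900×€146.00 + (34,900/738.1)×376 + (738.1/2)×0.33×€146.00 = €5,130,959.45.
EOQ at €124.30 = 799.9 < 1000, so use break Q=1000: TC = 34,900×€124.30 + (34,900/1000.0)×376 + (1000.0/2)×0.33×€124.30 = €4,371,701.90.
EOQ at €123.40 = 802.8 < 20000, so use break Q=20000: TC = 34,900×€123.40 + (34,900/20000.0)×376 + (20000.0/2)×0.33×€123.40 = €4,714,536.12.
Lowest total cost among the candidates is at Q = 1000.0.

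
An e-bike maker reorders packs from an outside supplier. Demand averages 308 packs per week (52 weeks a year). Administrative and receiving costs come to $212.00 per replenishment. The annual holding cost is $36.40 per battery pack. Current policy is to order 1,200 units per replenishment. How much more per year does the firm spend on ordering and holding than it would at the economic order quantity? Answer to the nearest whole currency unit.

Annual demand D = 308 × 52 = 16,016.
EOQ = √(2DS/H) = √(2 × 16,016 × 212 / 36.4) ≈ 431.93.
Cost at Q* = (D/Q*)S + (Q*/2)H = √(2DSH) ≈ $15,722.10.
Cost at Q = 1,200: (16,016/1,200)×212 + (1,200/2)×36.4 = $2,829.49 + $21,840.00 = $24,669.49.
Excess = $24,669.49 − $15,722.10 = $8,947.39.

Extra cost ≈ $8,947 per year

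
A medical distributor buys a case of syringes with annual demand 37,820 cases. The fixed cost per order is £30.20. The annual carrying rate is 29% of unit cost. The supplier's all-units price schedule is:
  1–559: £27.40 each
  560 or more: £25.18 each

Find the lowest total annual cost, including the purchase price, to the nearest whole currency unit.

Holding cost per unit per year at price C is H = 0.29·C.
For each price level, check whether its EOQ is feasible; otherwise the best quantity at that price is the breakpoint.
EOQ at £27.40 = 536.2 (feasible in tier 1): TC = 37,820×£27.40 + (37,820/536.2)×30.2 + (536.2/2)×0.29×£27.40 = £1,040,528.43.
EOQ at £25.18 = 559.3 < 560, so use break Q=560: TC = 37,820×£25.18 + (37,820/560.0)×30.2 + (560.0/2)×0.29×£25.18 = £956,391.79.
Lowest total cost among the candidates is at Q = 560.0.

TC* ≈ £956,392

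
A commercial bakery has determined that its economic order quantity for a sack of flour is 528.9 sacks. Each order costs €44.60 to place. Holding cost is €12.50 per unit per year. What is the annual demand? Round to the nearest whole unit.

D ≈ 39,201 sacks per year

Squaring Q* = √(2DS/H) gives Q*² = 2DS/H.
From Q* = √(2DS/H): D = Q*²H / (2S) = 528.9² × 12.5 / (2 × 44.6) = 39200.562.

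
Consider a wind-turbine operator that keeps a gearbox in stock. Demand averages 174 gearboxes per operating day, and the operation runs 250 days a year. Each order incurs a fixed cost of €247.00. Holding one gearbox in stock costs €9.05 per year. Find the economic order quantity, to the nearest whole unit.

Q* ≈ 1,541 gearboxes

Annual demand D = 174 × 250 = 43,500.
EOQ = √(2DS / H) = √(2 × 43,500 × 247 / 9.05).
= √(21,489,000 / 9.05) = √2,374,475.1381 ≈ 1540.933.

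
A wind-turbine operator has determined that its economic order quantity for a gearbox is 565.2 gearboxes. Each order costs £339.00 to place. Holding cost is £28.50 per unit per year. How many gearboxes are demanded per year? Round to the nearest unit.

Invert the EOQ relation Q*² = 2DS/H.
From Q* = √(2DS/H): D = Q*²H / (2S) = 565.2² × 28.5 / (2 × 339) = 13428.252.

D ≈ 13,428 gearboxes per year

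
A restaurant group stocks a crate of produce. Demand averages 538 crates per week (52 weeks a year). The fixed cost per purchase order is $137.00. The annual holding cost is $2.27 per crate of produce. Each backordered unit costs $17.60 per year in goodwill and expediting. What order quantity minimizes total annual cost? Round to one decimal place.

Q* ≈ 1,952.5 crates

Annual demand D = 538 × 52 = 27,976.
With planned backorders, Q* = √(2DS/H) · √((H+B)/B).
√(2DS/H) = √(2 × 27,976 × 137 / 2.27) = 1837.618.
√((H+B)/B) = √((2.27+17.6)/17.6) = 1.0625.
Q* ≈ 1952.530.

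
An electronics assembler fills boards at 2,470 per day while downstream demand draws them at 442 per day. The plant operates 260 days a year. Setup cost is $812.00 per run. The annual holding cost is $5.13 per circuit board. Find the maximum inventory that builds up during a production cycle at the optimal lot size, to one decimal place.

Annual demand D = 442 × 260 = 114,920.
Production build-up factor (1 − d/p) = 1 − 442/2,470 = 0.8211.
Q* = √(2DS / (H(1 − d/p))) = √(2 × 114,920 × 812 / (5.13 × 0.8211)).
= √(186,630,080 / 4.212) ≈ 6656.511.
Maximum inventory = Q*(1 − d/p) = 6656.511 × 0.8211 ≈ 5465.346.

I_max ≈ 5,465.3 boards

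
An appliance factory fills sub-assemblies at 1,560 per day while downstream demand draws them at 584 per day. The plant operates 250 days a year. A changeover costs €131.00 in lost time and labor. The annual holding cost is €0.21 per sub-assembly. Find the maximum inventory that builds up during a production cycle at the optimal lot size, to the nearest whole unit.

I_max ≈ 10,675 sub-assemblies

Annual demand D = 584 × 250 = 146,000.
Production build-up factor (1 − d/p) = 1 − 584/1,560 = 0.6256.
Q* = √(2DS / (H(1 − d/p))) = √(2 × 146,000 × 131 / (0.21 × 0.6256)).
= √(38,252,000 / 0.1314) ≈ 17062.977.
Maximum inventory = Q*(1 − d/p) = 17062.977 × 0.6256 ≈ 10675.299.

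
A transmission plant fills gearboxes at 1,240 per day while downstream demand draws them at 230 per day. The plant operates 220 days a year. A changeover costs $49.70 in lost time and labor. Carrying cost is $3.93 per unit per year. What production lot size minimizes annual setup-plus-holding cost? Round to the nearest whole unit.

Q* ≈ 1,253 gearboxes

Annual demand D = 230 × 220 = 50,600.
Production build-up factor (1 − d/p) = 1 − 230/1,240 = 0.8145.
Q* = √(2DS / (H(1 − d/p))) = √(2 × 50,600 × 49.7 / (3.93 × 0.8145)).
= √(5,029,640 / 3.201) ≈ 1253.494.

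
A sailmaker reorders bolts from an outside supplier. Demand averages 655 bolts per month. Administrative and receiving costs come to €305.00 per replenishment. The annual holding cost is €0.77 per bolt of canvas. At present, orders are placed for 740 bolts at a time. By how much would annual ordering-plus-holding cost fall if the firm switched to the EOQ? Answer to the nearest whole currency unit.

Extra cost ≈ €1,603 per year

Annual demand D = 655 × 12 = 7,860.
EOQ = √(2DS/H) = √(2 × 7,860 × 305 / 0.77) ≈ 2495.35.
Cost at Q* = (D/Q*)S + (Q*/2)H = √(2DSH) ≈ €1,921.42.
Cost at Q = 740: (7,860/740)×305 + (740/2)×0.77 = €3,239.59 + €284.90 = €3,524.49.
Excess = €3,524.49 − €1,921.42 = €1,603.08.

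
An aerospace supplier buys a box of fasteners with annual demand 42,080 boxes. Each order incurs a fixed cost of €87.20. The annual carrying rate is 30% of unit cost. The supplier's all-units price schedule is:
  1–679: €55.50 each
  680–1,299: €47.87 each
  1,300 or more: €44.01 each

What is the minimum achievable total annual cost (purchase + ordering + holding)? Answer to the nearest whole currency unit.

TC* ≈ €1,863,345

Holding cost per unit per year at price C is H = 0.30·C.
For each price level, check whether its EOQ is feasible; otherwise the best quantity at that price is the breakpoint.
EOQ at €55.50 = 663.9 (feasible in tier 1): TC = 42,080×€55.50 + (42,080/663.9)×87.2 + (663.9/2)×0.30×€55.50 = €2,346,493.97.
EOQ at €47.87 = 714.9 (feasible in tier 2): TC = 42,080×€47.87 + (42,080/714.9)×87.2 + (714.9/2)×0.30×€47.87 = €2,024,635.65.
EOQ at €44.01 = 745.5 < 1300, so use break Q=1300: TC = 42,080×€44.01 + (42,080/1300.0)×87.2 + (1300.0/2)×0.30×€44.01 = €1,863,345.35.
Lowest total cost among the candidates is at Q = 1300.0.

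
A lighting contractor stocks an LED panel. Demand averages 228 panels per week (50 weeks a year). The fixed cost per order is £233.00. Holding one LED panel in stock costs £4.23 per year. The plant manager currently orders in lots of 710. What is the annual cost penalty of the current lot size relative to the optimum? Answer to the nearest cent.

Annual demand D = 228 × 50 = 11,400.
EOQ = √(2DS/H) = √(2 × 11,400 × 233 / 4.23) ≈ 1120.66.
Cost at Q* = (D/Q*)S + (Q*/2)H = √(2DSH) ≈ £4,740.41.
Cost at Q = 710: (11,400/710)×233 + (710/2)×4.23 = £3,741.13 + £1,501.65 = £5,242.78.
Excess = £5,242.78 − £4,740.41 = £502.37.

Extra cost ≈ £502.37 per year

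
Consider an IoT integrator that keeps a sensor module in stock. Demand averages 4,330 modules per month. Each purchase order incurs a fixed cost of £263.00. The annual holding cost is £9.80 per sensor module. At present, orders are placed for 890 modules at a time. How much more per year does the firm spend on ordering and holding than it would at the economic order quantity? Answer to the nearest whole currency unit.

Extra cost ≈ £3,350 per year

Annual demand D = 4,330 × 12 = 51,960.
EOQ = √(2DS/H) = √(2 × 51,960 × 263 / 9.8) ≈ 1669.99.
Cost at Q* = (D/Q*)S + (Q*/2)H = √(2DSH) ≈ £16,365.92.
Cost at Q = 890: (51,960/890)×263 + (890/2)×9.8 = £15,354.47 + £4,361.00 = £19,715.47.
Excess = £19,715.47 − £16,365.92 = £3,349.55.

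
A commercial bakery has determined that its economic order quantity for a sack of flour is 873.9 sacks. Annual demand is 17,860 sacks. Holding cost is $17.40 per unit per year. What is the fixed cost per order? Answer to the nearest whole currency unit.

S ≈ $372

Squaring Q* = √(2DS/H) gives Q*² = 2DS/H.
From Q* = √(2DS/H): S = Q*²H / (2D) = 873.9² × 17.4 / (2 × 17,860) = 372.0157.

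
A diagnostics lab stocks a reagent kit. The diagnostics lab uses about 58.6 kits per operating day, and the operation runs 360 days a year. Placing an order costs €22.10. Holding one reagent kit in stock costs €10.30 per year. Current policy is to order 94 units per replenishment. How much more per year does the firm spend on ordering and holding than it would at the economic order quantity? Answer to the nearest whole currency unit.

Extra cost ≈ €2,345 per year

Annual demand D = 58.6 × 360 = 21,096.
EOQ = √(2DS/H) = √(2 × 21,096 × 22.1 / 10.3) ≈ 300.88.
Cost at Q* = (D/Q*)S + (Q*/2)H = √(2DSH) ≈ €3,099.06.
Cost at Q = 94: (21,096/94)×22.1 + (94/2)×10.3 = €4,959.80 + €484.10 = €5,443.90.
Excess = €5,443.90 − €3,099.06 = €2,344.85.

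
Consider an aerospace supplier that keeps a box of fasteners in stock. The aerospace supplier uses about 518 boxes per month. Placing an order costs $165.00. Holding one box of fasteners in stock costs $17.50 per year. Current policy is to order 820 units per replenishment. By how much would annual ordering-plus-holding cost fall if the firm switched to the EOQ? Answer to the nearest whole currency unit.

Annual demand D = 518 × 12 = 6,216.
EOQ = √(2DS/H) = √(2 × 6,216 × 165 / 17.5) ≈ 342.37.
Cost at Q* = (D/Q*)S + (Q*/2)H = √(2DSH) ≈ $5,991.44.
Cost at Q = 820: (6,216/820)×165 + (820/2)×17.5 = $1,250.78 + $7,175.00 = $8,425.78.
Excess = $8,425.78 − $5,991.44 = $2,434.34.

Extra cost ≈ $2,434 per year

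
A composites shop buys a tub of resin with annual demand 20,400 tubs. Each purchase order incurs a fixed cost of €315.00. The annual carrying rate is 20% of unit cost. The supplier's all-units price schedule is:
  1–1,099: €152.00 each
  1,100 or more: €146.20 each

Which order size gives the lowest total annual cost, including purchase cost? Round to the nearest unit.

Q* ≈ 1,100 tubs

Holding cost per unit per year at price C is H = 0.20·C.
Candidates are each tier's EOQ (if it falls in that tier) and each price-break quantity.
EOQ at €152.00 = 650.2 (feasible in tier 1): TC = 20,400×€152.00 + (20,400/650.2)×315 + (650.2/2)×0.20×€152.00 = €3,120,566.15.
EOQ at €146.20 = 663.0 < 1100, so use break Q=1100: TC = 20,400×€146.20 + (20,400/1100.0)×315 + (1100.0/2)×0.20×€146.20 = €3,004,403.82.
Lowest total cost is €3,004,403.82 at Q = 1100.0.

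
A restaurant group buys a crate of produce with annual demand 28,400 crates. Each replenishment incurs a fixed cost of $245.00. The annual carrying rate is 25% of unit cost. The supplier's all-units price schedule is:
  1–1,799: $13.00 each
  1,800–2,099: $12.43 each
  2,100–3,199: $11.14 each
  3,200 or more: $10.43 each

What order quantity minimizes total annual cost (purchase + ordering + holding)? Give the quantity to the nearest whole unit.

Q* ≈ 3,200 crates

Holding cost per unit per year at price C is H = 0.25·C.
Candidates are each tier's EOQ (if it falls in that tier) and each price-break quantity.
Tier 1 ($13.00): EOQ = 2069.3 exceeds tier's upper bound 1799, so this tier is dominated.
Tier 2 ($12.43): EOQ = 2116.2 exceeds tier's upper bound 2099, so this tier is dominated.
EOQ at $11.14 = 2235.3 (feasible in tier 3): TC = 28,400×$11.14 + (28,400/2235.3)×245 + (2235.3/2)×0.25×$11.14 = $322,601.44.
EOQ at $10.43 = 2310.2 < 3200, so use break Q=3200: TC = 28,400×$10.43 + (28,400/3200.0)×245 + (3200.0/2)×0.25×$10.43 = $302,558.38.
Lowest total cost is $302,558.38 at Q = 3200.0.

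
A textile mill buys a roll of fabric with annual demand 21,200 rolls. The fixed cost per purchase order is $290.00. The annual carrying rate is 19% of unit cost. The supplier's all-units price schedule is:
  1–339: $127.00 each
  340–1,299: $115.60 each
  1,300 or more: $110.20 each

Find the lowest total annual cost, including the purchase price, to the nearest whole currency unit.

Holding cost per unit per year at price C is H = 0.19·C.
Evaluate total cost at each tier's feasible EOQ or, if the EOQ is below the tier, at the tier's minimum quantity.
Tier 1 ($127.00): EOQ = 713.8 exceeds tier's upper bound 339, so this tier is dominated.
EOQ at $115.60 = 748.2 (feasible in tier 2): TC = 21,200×$115.60 + (21,200/748.2)×290 + (748.2/2)×0.19×$115.60 = $2,467,153.79.
EOQ at $110.20 = 766.3 < 1300, so use break Q=1300: TC = 21,200×$110.20 + (21,200/1300.0)×290 + (1300.0/2)×0.19×$110.20 = $2,354,578.93.
Lowest total cost among the candidates is at Q = 1300.0.

TC* ≈ $2,354,579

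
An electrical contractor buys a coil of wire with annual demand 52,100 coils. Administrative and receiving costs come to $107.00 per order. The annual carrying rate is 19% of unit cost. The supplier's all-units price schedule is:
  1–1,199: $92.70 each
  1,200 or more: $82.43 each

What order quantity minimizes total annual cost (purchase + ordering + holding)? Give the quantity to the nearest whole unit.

Holding cost per unit per year at price C is H = 0.19·C.
Evaluate total cost at each tier's feasible EOQ or, if the EOQ is below the tier, at the tier's minimum quantity.
EOQ at $92.70 = 795.6 (feasible in tier 1): TC = 52,100×$92.70 + (52,100/795.6)×107 + (795.6/2)×0.19×$92.70 = $4,843,683.36.
EOQ at $82.43 = 843.7 < 1200, so use break Q=1200: TC = 52,100×$82.43 + (52,100/1200.0)×107 + (1200.0/2)×0.19×$82.43 = $4,308,645.60.
Lowest total cost is $4,308,645.60 at Q = 1200.0.

Q* ≈ 1,200 coils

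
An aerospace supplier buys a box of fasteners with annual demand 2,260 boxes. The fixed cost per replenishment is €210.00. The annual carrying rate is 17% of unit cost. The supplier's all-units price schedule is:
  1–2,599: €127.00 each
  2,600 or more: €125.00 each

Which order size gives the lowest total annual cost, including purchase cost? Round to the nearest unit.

Q* ≈ 210 boxes

Holding cost per unit per year at price C is H = 0.17·C.
For each price level, check whether its EOQ is feasible; otherwise the best quantity at that price is the breakpoint.
EOQ at €127.00 = 209.7 (feasible in tier 1): TC = 2,260×€127.00 + (2,260/209.7)×210 + (209.7/2)×0.17×€127.00 = €291,546.94.
EOQ at €125.00 = 211.3 < 2600, so use break Q=2600: TC = 2,260×€125.00 + (2,260/2600.0)×210 + (2600.0/2)×0.17×€125.00 = €310,307.54.
Lowest total cost is €291,546.94 at Q = 209.7.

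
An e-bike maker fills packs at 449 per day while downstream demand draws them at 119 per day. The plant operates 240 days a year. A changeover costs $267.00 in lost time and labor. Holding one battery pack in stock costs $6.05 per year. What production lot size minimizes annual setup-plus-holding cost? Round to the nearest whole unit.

Annual demand D = 119 × 240 = 28,560.
Production build-up factor (1 − d/p) = 1 − 119/449 = 0.7350.
Q* = √(2DS / (H(1 − d/p))) = √(2 × 28,560 × 267 / (6.05 × 0.7350)).
= √(15,251,040 / 4.4465) ≈ 1851.988.

Q* ≈ 1,852 packs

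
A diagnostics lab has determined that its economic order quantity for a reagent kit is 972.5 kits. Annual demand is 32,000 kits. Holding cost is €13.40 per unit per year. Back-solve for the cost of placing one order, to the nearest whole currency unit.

S ≈ €198

The basic EOQ model gives Q* = √(2DS/H); rearrange for the unknown.
From Q* = √(2DS/H): S = Q*²H / (2D) = 972.5² × 13.4 / (2 × 32,000) = 198.0177.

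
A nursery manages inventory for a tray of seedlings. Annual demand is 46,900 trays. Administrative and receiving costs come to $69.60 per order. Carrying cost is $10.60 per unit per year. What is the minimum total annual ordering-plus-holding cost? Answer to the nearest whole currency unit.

Q* = √(2DS/H) = √(2 × 46,900 × 69.6 / 10.6) ≈ 784.79.
At Q*, ordering cost (D/Q*)S equals holding cost (Q*/2)H, each = √(DSH/2).
Minimum total = √(2DSH) = √(2 × 46,900 × 69.6 × 10.6) ≈ 8318.767.

TC* ≈ $8,319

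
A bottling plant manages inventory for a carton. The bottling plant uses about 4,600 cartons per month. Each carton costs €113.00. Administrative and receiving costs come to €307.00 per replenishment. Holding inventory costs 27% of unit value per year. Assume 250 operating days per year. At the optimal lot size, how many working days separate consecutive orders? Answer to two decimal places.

T ≈ 4.77 days

Annual demand D = 4,600 × 12 = 55,200.
Holding cost H = 0.27 × €113.00 = €30.5100 per unit per year.
The optimal lot size = √(2DS/H) = √(2 × 55,200 × 307 / 30.51) ≈ 1053.98.
Cycle time = Q*/D × 250 = 1053.98 / 55,200 × 250 ≈ 4.773 days.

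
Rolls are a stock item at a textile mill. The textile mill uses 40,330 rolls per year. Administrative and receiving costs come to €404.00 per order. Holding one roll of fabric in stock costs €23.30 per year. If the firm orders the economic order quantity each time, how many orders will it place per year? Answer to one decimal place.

The optimal lot size = √(2DS/H) = √(2 × 40,330 × 404 / 23.3) ≈ 1182.61.
Orders per year = D / Q* = 40,330 / 1182.61 ≈ 34.103.

N ≈ 34.1 orders per year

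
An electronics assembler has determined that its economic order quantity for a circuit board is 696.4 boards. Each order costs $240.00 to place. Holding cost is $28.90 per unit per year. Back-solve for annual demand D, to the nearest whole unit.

D ≈ 29,199 boards per year

Squaring Q* = √(2DS/H) gives Q*² = 2DS/H.
From Q* = √(2DS/H): D = Q*²H / (2S) = 696.4² × 28.9 / (2 × 240) = 29199.414.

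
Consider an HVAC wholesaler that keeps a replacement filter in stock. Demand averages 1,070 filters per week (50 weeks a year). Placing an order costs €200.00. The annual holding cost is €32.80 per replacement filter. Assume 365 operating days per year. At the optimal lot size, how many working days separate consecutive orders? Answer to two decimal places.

T ≈ 5.51 days

Annual demand D = 1,070 × 50 = 53,500.
The optimal lot size = √(2DS/H) = √(2 × 53,500 × 200 / 32.8) ≈ 807.74.
Cycle time = Q*/D × 365 = 807.74 / 53,500 × 365 ≈ 5.511 days.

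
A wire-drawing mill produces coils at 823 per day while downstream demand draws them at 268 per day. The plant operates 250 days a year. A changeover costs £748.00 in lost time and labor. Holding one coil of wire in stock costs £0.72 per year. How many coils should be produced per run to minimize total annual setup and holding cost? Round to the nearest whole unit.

Annual demand D = 268 × 250 = 67,000.
Production build-up factor (1 − d/p) = 1 − 268/823 = 0.6744.
Q* = √(2DS / (H(1 − d/p))) = √(2 × 67,000 × 748 / (0.72 × 0.6744)).
= √(100,232,000 / 0.4855) ≈ 14367.803.

Q* ≈ 14,368 coils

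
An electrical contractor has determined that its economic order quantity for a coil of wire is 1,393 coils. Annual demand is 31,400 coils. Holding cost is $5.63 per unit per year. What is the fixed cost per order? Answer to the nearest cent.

S ≈ $173.96

Squaring Q* = √(2DS/H) gives Q*² = 2DS/H.
From Q* = √(2DS/H): S = Q*²H / (2D) = 1,393² × 5.63 / (2 × 31,400) = 173.9606.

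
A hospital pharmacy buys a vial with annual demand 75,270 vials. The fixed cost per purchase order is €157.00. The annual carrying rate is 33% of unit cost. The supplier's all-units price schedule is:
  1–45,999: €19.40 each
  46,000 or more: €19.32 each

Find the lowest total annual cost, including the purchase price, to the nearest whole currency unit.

Holding cost per unit per year at price C is H = 0.33·C.
For each price level, check whether its EOQ is feasible; otherwise the best quantity at that price is the breakpoint.
EOQ at €19.40 = 1921.4 (feasible in tier 1): TC = 75,270×€19.40 + (75,270/1921.4)×157 + (1921.4/2)×0.33×€19.40 = €1,472,538.81.
EOQ at €19.32 = 1925.4 < 46000, so use break Q=46000: TC = 75,270×€19.32 + (75,270/46000.0)×157 + (46000.0/2)×0.33×€19.32 = €1,601,112.10.
Lowest total cost among the candidates is at Q = 1921.4.

TC* ≈ €1,472,539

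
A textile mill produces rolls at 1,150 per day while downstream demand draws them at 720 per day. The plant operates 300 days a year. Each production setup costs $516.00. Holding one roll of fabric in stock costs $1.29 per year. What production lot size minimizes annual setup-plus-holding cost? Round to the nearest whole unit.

Q* ≈ 21,497 rolls

Annual demand D = 720 × 300 = 216,000.
Production build-up factor (1 − d/p) = 1 − 720/1,150 = 0.3739.
Q* = √(2DS / (H(1 − d/p))) = √(2 × 216,000 × 516 / (1.29 × 0.3739)).
= √(222,912,000 / 0.4823) ≈ 21497.431.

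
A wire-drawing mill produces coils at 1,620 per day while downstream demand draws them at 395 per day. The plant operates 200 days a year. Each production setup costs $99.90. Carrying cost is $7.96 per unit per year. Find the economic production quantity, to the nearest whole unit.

Annual demand D = 395 × 200 = 79,000.
Production build-up factor (1 − d/p) = 1 − 395/1,620 = 0.7562.
Q* = √(2DS / (H(1 − d/p))) = √(2 × 79,000 × 99.9 / (7.96 × 0.7562)).
= √(15,784,200 / 6.0191) ≈ 1619.363.

Q* ≈ 1,619 coils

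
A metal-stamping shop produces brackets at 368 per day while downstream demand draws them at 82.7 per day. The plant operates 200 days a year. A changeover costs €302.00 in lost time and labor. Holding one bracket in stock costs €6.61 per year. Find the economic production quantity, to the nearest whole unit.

Annual demand D = 82.7 × 200 = 16,540.
Production build-up factor (1 − d/p) = 1 − 82.7/368 = 0.7753.
Q* = √(2DS / (H(1 − d/p))) = √(2 × 16,540 × 302 / (6.61 × 0.7753)).
= √(9,990,160 / 5.1245) ≈ 1396.235.

Q* ≈ 1,396 brackets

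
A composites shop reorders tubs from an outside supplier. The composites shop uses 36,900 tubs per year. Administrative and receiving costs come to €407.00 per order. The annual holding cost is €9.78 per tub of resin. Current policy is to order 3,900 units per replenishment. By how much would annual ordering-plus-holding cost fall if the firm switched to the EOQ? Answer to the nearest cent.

EOQ = √(2DS/H) = √(2 × 36,900 × 407 / 9.78) ≈ 1752.49.
Cost at Q* = (D/Q*)S + (Q*/2)H = √(2DSH) ≈ €17,139.37.
Cost at Q = 3,900: (36,900/3,900)×407 + (3,900/2)×9.78 = €3,850.85 + €19,071.00 = €22,921.85.
Excess = €22,921.85 − €17,139.37 = €5,782.48.

Extra cost ≈ €5,782.48 per year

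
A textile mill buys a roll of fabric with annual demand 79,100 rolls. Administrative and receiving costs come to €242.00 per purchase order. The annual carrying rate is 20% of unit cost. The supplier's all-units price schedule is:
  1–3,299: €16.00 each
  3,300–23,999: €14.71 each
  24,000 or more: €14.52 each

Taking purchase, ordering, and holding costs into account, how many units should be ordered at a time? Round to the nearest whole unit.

Q* ≈ 3,607 rolls

Holding cost per unit per year at price C is H = 0.20·C.
For each price level, check whether its EOQ is feasible; otherwise the best quantity at that price is the breakpoint.
Tier 1 (€16.00): EOQ = 3458.9 exceeds tier's upper bound 3299, so this tier is dominated.
EOQ at €14.71 = 3607.4 (feasible in tier 2): TC = 79,100×€14.71 + (79,100/3607.4)×242 + (3607.4/2)×0.20×€14.71 = €1,174,173.86.
EOQ at €14.52 = 3630.9 < 24000, so use break Q=24000: TC = 79,100×€14.52 + (79,100/24000.0)×242 + (24000.0/2)×0.20×€14.52 = €1,184,177.59.
Lowest total cost is €1,174,173.86 at Q = 3607.4.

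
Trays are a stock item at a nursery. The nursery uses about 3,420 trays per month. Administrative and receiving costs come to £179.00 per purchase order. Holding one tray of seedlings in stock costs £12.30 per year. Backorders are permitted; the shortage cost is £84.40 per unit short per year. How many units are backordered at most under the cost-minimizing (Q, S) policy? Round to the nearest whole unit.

Annual demand D = 3,420 × 12 = 41,040.
With planned backorders, Q* = √(2DS/H) · √((H+B)/B).
√(2DS/H) = √(2 × 41,040 × 179 / 12.3) = 1092.931.
√((H+B)/B) = √((12.3+84.4)/84.4) = 1.0704.
Q* ≈ 1169.862.
S* = Q* · H/(H+B) = 1169.862 × 12.3/96.7 ≈ 148.804.

S* ≈ 149 trays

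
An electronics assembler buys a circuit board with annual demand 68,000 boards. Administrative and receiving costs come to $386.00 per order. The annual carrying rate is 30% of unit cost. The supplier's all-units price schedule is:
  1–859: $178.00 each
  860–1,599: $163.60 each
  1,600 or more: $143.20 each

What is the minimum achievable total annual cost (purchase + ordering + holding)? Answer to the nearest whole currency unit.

TC* ≈ $9,788,373

Holding cost per unit per year at price C is H = 0.30·C.
Candidates are each tier's EOQ (if it falls in that tier) and each price-break quantity.
Tier 1 ($178.00): EOQ = 991.5 exceeds tier's upper bound 859, so this tier is dominated.
EOQ at $163.60 = 1034.2 (feasible in tier 2): TC = 68,000×$163.60 + (68,000/1034.2)×386 + (1034.2/2)×0.30×$163.60 = $11,175,559.27.
EOQ at $143.20 = 1105.4 < 1600, so use break Q=1600: TC = 68,000×$143.20 + (68,000/1600.0)×386 + (1600.0/2)×0.30×$143.20 = $9,788,373.00.
Lowest total cost among the candidates is at Q = 1600.0.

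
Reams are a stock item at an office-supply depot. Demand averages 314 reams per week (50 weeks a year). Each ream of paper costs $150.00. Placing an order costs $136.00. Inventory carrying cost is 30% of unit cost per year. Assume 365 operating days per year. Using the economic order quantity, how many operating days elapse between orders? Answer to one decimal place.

T ≈ 7.2 days

Annual demand D = 314 × 50 = 15,700.
Holding cost H = 0.30 × $150.00 = $45.0000 per unit per year.
Q* = √(2DS/H) = √(2 × 15,700 × 136 / 45) ≈ 308.05.
Cycle time = Q*/D × 365 = 308.05 / 15,700 × 365 ≈ 7.162 days.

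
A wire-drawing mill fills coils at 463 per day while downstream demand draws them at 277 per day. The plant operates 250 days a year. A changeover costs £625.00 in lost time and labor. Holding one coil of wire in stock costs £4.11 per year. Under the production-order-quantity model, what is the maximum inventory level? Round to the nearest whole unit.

Annual demand D = 277 × 250 = 69,250.
Production build-up factor (1 − d/p) = 1 − 277/463 = 0.4017.
Q* = √(2DS / (H(1 − d/p))) = √(2 × 69,250 × 625 / (4.11 × 0.4017)).
= √(86,562,500 / 1.6511) ≈ 7240.658.
Maximum inventory = Q*(1 − d/p) = 7240.658 × 0.4017 ≈ 2908.774.

I_max ≈ 2,909 coils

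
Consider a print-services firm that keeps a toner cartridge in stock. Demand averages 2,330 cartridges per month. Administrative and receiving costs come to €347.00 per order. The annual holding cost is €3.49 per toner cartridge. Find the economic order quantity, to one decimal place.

Q* ≈ 2,358.0 cartridges

Annual demand D = 2,330 × 12 = 27,960.
EOQ = √(2DS / H) = √(2 × 27,960 × 347 / 3.49).
= √(19,404,240 / 3.49) = √5,559,954.1547 ≈ 2357.956.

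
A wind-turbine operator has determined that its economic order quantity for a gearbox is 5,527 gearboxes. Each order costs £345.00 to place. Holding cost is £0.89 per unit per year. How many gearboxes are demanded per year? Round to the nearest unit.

D ≈ 39,402 gearboxes per year

The basic EOQ model gives Q* = √(2DS/H); rearrange for the unknown.
From Q* = √(2DS/H): D = Q*²H / (2S) = 5,527² × 0.89 / (2 × 345) = 39402.143.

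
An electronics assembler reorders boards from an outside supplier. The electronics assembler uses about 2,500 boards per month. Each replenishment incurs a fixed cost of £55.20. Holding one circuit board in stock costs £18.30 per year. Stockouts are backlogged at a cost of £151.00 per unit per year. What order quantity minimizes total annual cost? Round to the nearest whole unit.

Q* ≈ 450 boards

Annual demand D = 2,500 × 12 = 30,000.
With planned backorders, Q* = √(2DS/H) · √((H+B)/B).
√(2DS/H) = √(2 × 30,000 × 55.2 / 18.3) = 425.422.
√((H+B)/B) = √((18.3+151)/151) = 1.0589.
Q* ≈ 450.464.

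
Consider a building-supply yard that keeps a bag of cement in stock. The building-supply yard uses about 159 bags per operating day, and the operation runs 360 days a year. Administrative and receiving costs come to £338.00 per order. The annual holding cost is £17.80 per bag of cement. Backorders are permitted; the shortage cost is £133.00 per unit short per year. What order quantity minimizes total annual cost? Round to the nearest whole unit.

Annual demand D = 159 × 360 = 57,240.
With planned backorders, Q* = √(2DS/H) · √((H+B)/B).
√(2DS/H) = √(2 × 57,240 × 338 / 17.8) = 1474.393.
√((H+B)/B) = √((17.8+133)/133) = 1.0648.
Q* ≈ 1569.958.

Q* ≈ 1,570 bags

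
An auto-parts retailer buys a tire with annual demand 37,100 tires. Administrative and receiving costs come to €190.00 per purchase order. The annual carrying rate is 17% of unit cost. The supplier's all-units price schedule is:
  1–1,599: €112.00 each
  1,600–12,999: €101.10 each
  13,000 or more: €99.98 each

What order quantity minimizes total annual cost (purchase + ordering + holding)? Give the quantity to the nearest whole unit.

Q* ≈ 1,600 tires

Holding cost per unit per year at price C is H = 0.17·C.
For each price level, check whether its EOQ is feasible; otherwise the best quantity at that price is the breakpoint.
EOQ at €112.00 = 860.5 (feasible in tier 1): TC = 37,100×€112.00 + (37,100/860.5)×190 + (860.5/2)×0.17×€112.00 = €4,171,583.71.
EOQ at €101.10 = 905.7 < 1600, so use break Q=1600: TC = 37,100×€101.10 + (37,100/1600.0)×190 + (1600.0/2)×0.17×€101.10 = €3,768,965.23.
EOQ at €99.98 = 910.7 < 13000, so use break Q=13000: TC = 37,100×€99.98 + (37,100/13000.0)×190 + (13000.0/2)×0.17×€99.98 = €3,820,278.13.
Lowest total cost is €3,768,965.23 at Q = 1600.0.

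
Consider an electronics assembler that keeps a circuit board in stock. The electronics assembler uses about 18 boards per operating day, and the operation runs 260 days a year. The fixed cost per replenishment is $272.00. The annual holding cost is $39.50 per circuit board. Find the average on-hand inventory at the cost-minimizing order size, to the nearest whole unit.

Average inventory ≈ 127 boards

Annual demand D = 18 × 260 = 4,680.
Q* = √(2DS/H) = √(2 × 4,680 × 272 / 39.5) ≈ 253.88.
Average inventory = Q*/2 ≈ 253.88 / 2 = 126.939.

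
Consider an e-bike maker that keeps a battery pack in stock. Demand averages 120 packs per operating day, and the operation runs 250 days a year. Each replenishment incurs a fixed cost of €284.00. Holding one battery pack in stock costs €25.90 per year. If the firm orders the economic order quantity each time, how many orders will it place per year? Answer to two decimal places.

N ≈ 36.99 orders per year

Annual demand D = 120 × 250 = 30,000.
EOQ = √(2DS/H) = √(2 × 30,000 × 284 / 25.9) ≈ 811.12.
Orders per year = D / Q* = 30,000 / 811.12 ≈ 36.986.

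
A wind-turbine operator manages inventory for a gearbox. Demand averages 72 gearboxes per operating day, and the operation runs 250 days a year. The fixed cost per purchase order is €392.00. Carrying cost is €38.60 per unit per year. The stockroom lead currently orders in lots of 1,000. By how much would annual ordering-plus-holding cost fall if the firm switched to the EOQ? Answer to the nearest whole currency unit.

Extra cost ≈ €3,017 per year

Annual demand D = 72 × 250 = 18,000.
EOQ = √(2DS/H) = √(2 × 18,000 × 392 / 38.6) ≈ 604.65.
Cost at Q* = (D/Q*)S + (Q*/2)H = √(2DSH) ≈ €23,339.31.
Cost at Q = 1,000: (18,000/1,000)×392 + (1,000/2)×38.6 = €7,056.00 + €19,300.00 = €26,356.00.
Excess = €26,356.00 − €23,339.31 = €3,016.69.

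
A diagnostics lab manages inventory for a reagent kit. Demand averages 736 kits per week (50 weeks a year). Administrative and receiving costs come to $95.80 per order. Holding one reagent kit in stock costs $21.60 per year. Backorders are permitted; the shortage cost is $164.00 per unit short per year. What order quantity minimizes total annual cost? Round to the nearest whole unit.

Annual demand D = 736 × 50 = 36,800.
With planned backorders, Q* = √(2DS/H) · √((H+B)/B).
√(2DS/H) = √(2 × 36,800 × 95.8 / 21.6) = 571.340.
√((H+B)/B) = √((21.6+164)/164) = 1.0638.
Q* ≈ 607.802.

Q* ≈ 608 kits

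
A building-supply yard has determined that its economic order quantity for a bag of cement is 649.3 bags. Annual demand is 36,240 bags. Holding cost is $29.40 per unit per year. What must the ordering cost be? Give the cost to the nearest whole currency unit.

S ≈ $171

Invert the EOQ relation Q*² = 2DS/H.
From Q* = √(2DS/H): S = Q*²H / (2D) = 649.3² × 29.4 / (2 × 36,240) = 171.0094.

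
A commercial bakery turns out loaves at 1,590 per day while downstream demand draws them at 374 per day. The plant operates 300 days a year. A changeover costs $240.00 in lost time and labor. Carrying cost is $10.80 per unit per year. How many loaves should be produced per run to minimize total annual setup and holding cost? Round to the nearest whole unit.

Q* ≈ 2,554 loaves

Annual demand D = 374 × 300 = 112,200.
Production build-up factor (1 − d/p) = 1 − 374/1,590 = 0.7648.
Q* = √(2DS / (H(1 − d/p))) = √(2 × 112,200 × 240 / (10.8 × 0.7648)).
= √(53,856,000 / 8.2596) ≈ 2553.506.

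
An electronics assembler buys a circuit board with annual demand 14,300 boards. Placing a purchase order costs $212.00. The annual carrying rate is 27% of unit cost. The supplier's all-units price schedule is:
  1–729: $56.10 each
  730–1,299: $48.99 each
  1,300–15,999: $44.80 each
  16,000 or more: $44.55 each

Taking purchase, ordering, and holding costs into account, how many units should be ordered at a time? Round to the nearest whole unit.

Holding cost per unit per year at price C is H = 0.27·C.
For each price level, check whether its EOQ is feasible; otherwise the best quantity at that price is the breakpoint.
EOQ at $56.10 = 632.7 (feasible in tier 1): TC = 14,300×$56.10 + (14,300/632.7)×212 + (632.7/2)×0.27×$56.10 = $811,813.28.
EOQ at $48.99 = 677.0 < 730, so use break Q=730: TC = 14,300×$48.99 + (14,300/730.0)×212 + (730.0/2)×0.27×$48.99 = $709,537.84.
EOQ at $44.80 = 708.0 < 1300, so use break Q=1300: TC = 14,300×$44.80 + (14,300/1300.0)×212 + (1300.0/2)×0.27×$44.80 = $650,834.40.
EOQ at $44.55 = 710.0 < 16000, so use break Q=16000: TC = 14,300×$44.55 + (14,300/16000.0)×212 + (16000.0/2)×0.27×$44.55 = $733,482.47.
Lowest total cost is $650,834.40 at Q = 1300.0.

Q* ≈ 1,300 boards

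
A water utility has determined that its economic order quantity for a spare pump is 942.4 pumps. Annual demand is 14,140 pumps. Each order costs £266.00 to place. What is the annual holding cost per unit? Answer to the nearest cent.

H ≈ £8.47

The basic EOQ model gives Q* = √(2DS/H); rearrange for the unknown.
From Q* = √(2DS/H): H = 2DS / Q*² = 2 × 14,140 × 266 / 942.4² = 8.4701.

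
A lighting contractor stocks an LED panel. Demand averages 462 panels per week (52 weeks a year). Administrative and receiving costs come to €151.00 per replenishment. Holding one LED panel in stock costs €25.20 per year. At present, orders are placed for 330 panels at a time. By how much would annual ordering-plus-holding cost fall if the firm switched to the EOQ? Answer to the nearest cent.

Extra cost ≈ €1,629.25 per year

Annual demand D = 462 × 52 = 24,024.
EOQ = √(2DS/H) = √(2 × 24,024 × 151 / 25.2) ≈ 536.57.
Cost at Q* = (D/Q*)S + (Q*/2)H = √(2DSH) ≈ €13,521.55.
Cost at Q = 330: (24,024/330)×151 + (330/2)×25.2 = €10,992.80 + €4,158.00 = €15,150.80.
Excess = €15,150.80 − €13,521.55 = €1,629.25.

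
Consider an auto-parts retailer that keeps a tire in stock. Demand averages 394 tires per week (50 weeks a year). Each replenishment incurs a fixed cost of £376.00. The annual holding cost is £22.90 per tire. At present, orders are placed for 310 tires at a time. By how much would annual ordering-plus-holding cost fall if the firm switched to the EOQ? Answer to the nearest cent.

Annual demand D = 394 × 50 = 19,700.
EOQ = √(2DS/H) = √(2 × 19,700 × 376 / 22.9) ≈ 804.31.
Cost at Q* = (D/Q*)S + (Q*/2)H = √(2DSH) ≈ £18,418.73.
Cost at Q = 310: (19,700/310)×376 + (310/2)×22.9 = £23,894.19 + £3,549.50 = £27,443.69.
Excess = £27,443.69 − £18,418.73 = £9,024.96.

Extra cost ≈ £9,024.96 per year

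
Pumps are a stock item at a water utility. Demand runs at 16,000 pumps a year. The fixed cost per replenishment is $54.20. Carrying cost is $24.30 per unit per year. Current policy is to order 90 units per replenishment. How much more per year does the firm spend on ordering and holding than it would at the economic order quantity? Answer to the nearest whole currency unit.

EOQ = √(2DS/H) = √(2 × 16,000 × 54.2 / 24.3) ≈ 267.16.
Cost at Q* = (D/Q*)S + (Q*/2)H = √(2DSH) ≈ $6,491.99.
Cost at Q = 90: (16,000/90)×54.2 + (90/2)×24.3 = $9,635.56 + $1,093.50 = $10,729.06.
Excess = $10,729.06 − $6,491.99 = $4,237.07.

Extra cost ≈ $4,237 per year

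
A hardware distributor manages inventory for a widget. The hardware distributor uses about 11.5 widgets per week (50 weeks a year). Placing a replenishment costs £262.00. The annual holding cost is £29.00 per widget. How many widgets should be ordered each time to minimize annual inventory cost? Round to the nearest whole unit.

Q* ≈ 102 widgets

Annual demand D = 11.5 × 50 = 575.
EOQ = √(2DS / H) = √(2 × 575 × 262 / 29).
= √(301,300 / 29) = √10,389.6552 ≈ 101.930.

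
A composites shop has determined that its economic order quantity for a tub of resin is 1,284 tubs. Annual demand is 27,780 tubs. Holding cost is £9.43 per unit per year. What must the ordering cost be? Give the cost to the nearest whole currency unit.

Squaring Q* = √(2DS/H) gives Q*² = 2DS/H.
From Q* = √(2DS/H): S = Q*²H / (2D) = 1,284² × 9.43 / (2 × 27,780) = 279.8205.

S ≈ £280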